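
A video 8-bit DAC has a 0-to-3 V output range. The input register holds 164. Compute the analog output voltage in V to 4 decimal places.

1.9219 V

LSB = 3 V / 2^8 = 11.719 mV.
V_out = 0 + 164 × 0.0117188 V = 1.92188 V.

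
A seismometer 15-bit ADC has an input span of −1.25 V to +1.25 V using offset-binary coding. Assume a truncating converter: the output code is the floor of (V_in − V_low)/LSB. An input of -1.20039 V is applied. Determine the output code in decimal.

With 32768 levels over 2.5 V, one step is 76.29 µV.
(-1.20039 − (−1.25)) / 7.62939e-05 = 650.248 LSBs.
Floor → code 650.

code 650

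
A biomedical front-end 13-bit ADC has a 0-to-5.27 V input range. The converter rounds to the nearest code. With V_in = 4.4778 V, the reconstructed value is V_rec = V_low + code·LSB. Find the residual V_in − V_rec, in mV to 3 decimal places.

Step size: 5.27 V ÷ 2^13 = 0.643 mV.
(4.4778 − 0)/0.000643311 = 6960.5574; round gives code 6961.
Code 6961 maps back to 0 + 6961×0.000643311 V = 4.4780847 V.
Error = 4.4778 − 4.4780847 = -0.000284717 V = -0.285 mV.

-0.285 mV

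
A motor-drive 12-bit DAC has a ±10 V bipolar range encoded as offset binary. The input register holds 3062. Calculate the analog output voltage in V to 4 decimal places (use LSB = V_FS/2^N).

LSB = 20 V / 2^12 = 4.883 mV.
V_out = (−10) + 3062 × 0.00488281 V = 4.95117 V.

4.9512 V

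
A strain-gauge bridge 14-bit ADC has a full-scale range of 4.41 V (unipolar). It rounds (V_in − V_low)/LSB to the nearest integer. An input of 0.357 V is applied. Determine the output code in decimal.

With 16384 levels over 4.41 V, one step is 269.17 µV.
Input sits at 1326.324 steps above V_low.
Round → code 1326.

code 1326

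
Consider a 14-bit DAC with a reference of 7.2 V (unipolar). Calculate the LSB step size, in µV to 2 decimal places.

439.45 µV

Full-scale span = 7.2 V.
LSB = 7.2 / 2^14 = 7.2 / 16384 = 0.000439453 V = 439.45 µV.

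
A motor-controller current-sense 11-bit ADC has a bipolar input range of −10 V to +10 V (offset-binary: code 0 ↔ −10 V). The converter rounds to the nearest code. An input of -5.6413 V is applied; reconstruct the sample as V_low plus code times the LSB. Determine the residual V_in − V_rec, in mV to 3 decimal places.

Step size: 20 V ÷ 2^11 = 9.766 mV.
(-5.6413 − (−10))/0.00976562 = 446.3309; round gives code 446.
Reconstructed: -5.6445312 V.
Difference: 0.00323125 V → 3.231 mV.

3.231 mV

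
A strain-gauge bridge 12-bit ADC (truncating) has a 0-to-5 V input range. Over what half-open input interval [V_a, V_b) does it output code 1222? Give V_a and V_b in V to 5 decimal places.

LSB = 5/2^12 = 1.221 mV.
V_a = V_low + 1222·LSB = 1.4917 V; V_b = V_low + 1223·LSB = 1.49292 V.

[1.49170 V, 1.49292 V)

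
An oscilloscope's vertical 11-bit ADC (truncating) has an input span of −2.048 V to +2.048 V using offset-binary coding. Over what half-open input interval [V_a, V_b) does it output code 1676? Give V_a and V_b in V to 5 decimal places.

LSB = 4.096/2^11 = 2.000 mV.
V_a = V_low + 1676·LSB = 1.304 V; V_b = V_low + 1677·LSB = 1.306 V.

[1.30400 V, 1.30600 V)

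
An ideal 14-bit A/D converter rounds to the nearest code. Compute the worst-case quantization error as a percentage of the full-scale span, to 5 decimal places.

0.00305 %

Rounding → worst-case error = ½ LSB = V_FS/2^15, so 100/32768 = 0.00305176 % of full scale.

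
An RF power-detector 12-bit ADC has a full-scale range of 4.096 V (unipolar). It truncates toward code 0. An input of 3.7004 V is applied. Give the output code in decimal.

code 3700

With 4096 levels over 4.096 V, one step is 1.000 mV.
Input sits at 3700.400 steps above V_low.
⌊·⌋(3700.400) = 3700.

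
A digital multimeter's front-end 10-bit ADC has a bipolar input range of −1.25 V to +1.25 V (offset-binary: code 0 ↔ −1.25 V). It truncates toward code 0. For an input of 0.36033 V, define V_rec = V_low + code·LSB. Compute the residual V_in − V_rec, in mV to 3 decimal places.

1.443 mV

Step size: 2.5 V ÷ 2^10 = 2.441 mV.
(0.36033 − (−1.25))/0.00244141 = 659.5912; ⌊·⌋ gives code 659.
Code 659 maps back to (−1.25) + 659×0.00244141 V = 0.35888672 V.
Error = 0.36033 − 0.35888672 = 0.00144328 V = 1.443 mV.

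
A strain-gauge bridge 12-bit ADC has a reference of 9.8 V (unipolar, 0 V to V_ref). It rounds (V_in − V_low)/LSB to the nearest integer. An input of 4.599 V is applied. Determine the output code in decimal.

Full-scale span = 9.8 V; LSB = 9.8/2^12 = 2.393 mV.
(4.599 − 0) / 0.00239258 = 1922.194 LSBs.
So the output code is 1922.

code 1922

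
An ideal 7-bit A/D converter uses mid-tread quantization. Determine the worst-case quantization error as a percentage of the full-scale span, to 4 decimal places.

Rounding → worst-case error = ½ LSB = V_FS/2^8, so 100/256 = 0.390625 % of full scale.

0.3906 %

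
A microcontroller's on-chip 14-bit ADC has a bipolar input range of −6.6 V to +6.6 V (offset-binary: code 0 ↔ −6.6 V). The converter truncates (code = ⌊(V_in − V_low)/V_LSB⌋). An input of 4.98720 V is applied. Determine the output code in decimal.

LSB = 13.2 V / 16384 = 0.806 mV.
(V_in − V_low)/LSB = (4.98720 − (−6.6)) / 0.000805664 = 14382.173.
So the output code is 14382.

code 14382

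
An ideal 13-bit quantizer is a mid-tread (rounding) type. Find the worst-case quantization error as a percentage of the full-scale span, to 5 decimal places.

Rounding → worst-case error = ½ LSB = V_FS/2^14, so 100/16384 = 0.00610352 % of full scale.

0.00610 %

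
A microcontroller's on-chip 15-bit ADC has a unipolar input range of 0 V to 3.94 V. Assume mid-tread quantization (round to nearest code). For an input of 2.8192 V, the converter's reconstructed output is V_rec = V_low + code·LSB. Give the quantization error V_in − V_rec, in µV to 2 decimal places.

LSB = 3.94/2^15 = 120.24 µV.
(V_in − V_low)/LSB = (2.8192 − 0)/0.000120239 = 23446.5852 → code 23447 (round).
V_rec = 0 + 23447·0.000120239 = 2.8192499 V.
Difference: -4.98779e-05 V → -49.88 µV.

-49.88 µV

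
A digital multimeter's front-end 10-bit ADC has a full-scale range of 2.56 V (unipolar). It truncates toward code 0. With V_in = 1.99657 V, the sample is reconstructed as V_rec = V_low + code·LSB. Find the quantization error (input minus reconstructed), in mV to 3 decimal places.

1.570 mV

Step size: 2.56 V ÷ 2^10 = 2.500 mV.
Scaled input = 798.6280 LSBs, so code = 798.
Reconstructed: 1.995 V.
Error = 1.99657 − 1.995 = 0.00157 V = 1.570 mV.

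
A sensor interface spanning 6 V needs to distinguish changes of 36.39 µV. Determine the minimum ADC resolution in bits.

Number of steps required ≥ 6 V / 36.39 µV = 164880.46.
Need 2^N ≥ 164880.46; 2^17 = 131072, 2^18 = 262144.
Minimum N = 18.

18 bits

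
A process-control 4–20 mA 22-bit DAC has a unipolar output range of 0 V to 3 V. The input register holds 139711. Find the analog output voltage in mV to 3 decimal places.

99.929 mV

LSB = 3 V / 2^22 = 0.72 µV.
V_out = 0 + 139711 × 7.15256e-07 V = 0.0999291 V.
= 99.929 mV.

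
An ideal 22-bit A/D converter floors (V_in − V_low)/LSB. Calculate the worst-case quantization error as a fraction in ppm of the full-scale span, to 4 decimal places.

0.2384 ppm

Truncating → worst-case error = 1 LSB = V_FS/2^22, so 1e+06/4194304 = 0.238419 ppm of full scale.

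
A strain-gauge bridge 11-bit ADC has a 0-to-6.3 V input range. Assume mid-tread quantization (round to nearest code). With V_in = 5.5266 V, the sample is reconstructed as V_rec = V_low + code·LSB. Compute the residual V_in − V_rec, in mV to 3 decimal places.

-1.281 mV

LSB = 6.3/2^11 = 3.076 mV.
(5.5266 − 0)/0.00307617 = 1796.5836; round gives code 1797.
Reconstructed: 5.5278809 V.
Error = 5.5266 − 5.5278809 = -0.00128086 V = -1.281 mV.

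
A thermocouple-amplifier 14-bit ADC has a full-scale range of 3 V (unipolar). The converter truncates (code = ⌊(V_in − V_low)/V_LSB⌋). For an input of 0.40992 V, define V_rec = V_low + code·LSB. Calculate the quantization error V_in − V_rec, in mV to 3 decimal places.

0.130 mV

One LSB is 3 V / 16384 = 183.11 µV.
(0.40992 − 0)/0.000183105 = 2238.7098; ⌊·⌋ gives code 2238.
Code 2238 maps back to 0 + 2238×0.000183105 V = 0.40979004 V.
Error = 0.40992 − 0.40979004 = 0.000129961 V = 0.130 mV.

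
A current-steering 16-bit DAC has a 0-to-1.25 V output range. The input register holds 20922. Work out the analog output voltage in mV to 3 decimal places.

399.055 mV

LSB = 1.25 V / 2^16 = 19.07 µV.
V_out = 0 + 20922 × 1.90735e-05 V = 0.399055 V.
= 399.055 mV.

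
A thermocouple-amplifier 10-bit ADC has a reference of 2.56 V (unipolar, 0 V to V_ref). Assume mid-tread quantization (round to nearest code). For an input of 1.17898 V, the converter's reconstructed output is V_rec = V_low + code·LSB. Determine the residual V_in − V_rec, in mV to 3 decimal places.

One LSB is 2.56 V / 1024 = 2.500 mV.
(1.17898 − 0)/0.0025 = 471.5920; round gives code 472.
Reconstructed: 1.18 V.
Error = 1.17898 − 1.18 = -0.00102 V = -1.020 mV.

-1.020 mV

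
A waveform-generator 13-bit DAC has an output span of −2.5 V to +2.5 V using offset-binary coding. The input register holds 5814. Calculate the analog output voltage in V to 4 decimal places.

1.0486 V

LSB = 5 V / 2^13 = 0.610 mV.
V_out = (−2.5) + 5814 × 0.000610352 V = 1.04858 V.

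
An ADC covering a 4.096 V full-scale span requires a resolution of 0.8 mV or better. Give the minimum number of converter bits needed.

Number of steps required ≥ 4.096 V / 0.8 mV = 5120.00.
Need 2^N ≥ 5120.00; 2^12 = 4096, 2^13 = 8192.
Minimum N = 13.

13 bits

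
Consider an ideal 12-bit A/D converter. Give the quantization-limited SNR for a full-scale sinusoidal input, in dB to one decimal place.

SNR ≈ 6.02·N + 1.76 dB = 6.02·12 + 1.76 = 74.00 dB.

74.0 dB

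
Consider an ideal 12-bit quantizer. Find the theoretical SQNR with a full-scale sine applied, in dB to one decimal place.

SNR ≈ 6.02·N + 1.76 dB = 6.02·12 + 1.76 = 74.00 dB.

74.0 dB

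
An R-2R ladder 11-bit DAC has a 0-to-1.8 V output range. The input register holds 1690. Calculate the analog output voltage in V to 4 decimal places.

LSB = 1.8 V / 2^11 = 0.879 mV.
V_out = 0 + 1690 × 0.000878906 V = 1.48535 V.

1.4854 V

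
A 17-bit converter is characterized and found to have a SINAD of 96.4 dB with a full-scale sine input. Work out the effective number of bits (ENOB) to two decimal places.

15.72 bits

ENOB = (SINAD − 1.76) / 6.02 = (96.4 − 1.76)/6.02 = 15.721.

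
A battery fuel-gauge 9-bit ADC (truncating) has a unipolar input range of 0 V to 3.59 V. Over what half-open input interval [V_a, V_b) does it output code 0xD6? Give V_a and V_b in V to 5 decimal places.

[1.50051 V, 1.50752 V)

LSB = 3.59/2^9 = 7.012 mV.
Code 0xD6 = 214 decimal.
V_a = V_low + 214·LSB = 1.50051 V; V_b = V_low + 215·LSB = 1.50752 V.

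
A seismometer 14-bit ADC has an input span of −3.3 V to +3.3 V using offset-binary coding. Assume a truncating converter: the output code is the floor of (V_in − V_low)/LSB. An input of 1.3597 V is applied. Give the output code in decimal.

code 11567

LSB = 6.6 V / 16384 = 402.83 µV.
(1.3597 − (−3.3)) / 0.000402832 = 11567.352 LSBs.
Floor → code 11567.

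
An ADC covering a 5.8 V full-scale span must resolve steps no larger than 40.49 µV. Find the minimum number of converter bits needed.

Number of steps required ≥ 5.8 V / 40.49 µV = 143245.25.
Need 2^N ≥ 143245.25; 2^17 = 131072, 2^18 = 262144.
Minimum N = 18.

18 bits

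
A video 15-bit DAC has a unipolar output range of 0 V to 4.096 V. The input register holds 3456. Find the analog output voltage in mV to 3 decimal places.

432.000 mV

LSB = 4.096 V / 2^15 = 125.00 µV.
V_out = 0 + 3456 × 0.000125 V = 0.432 V.
= 432.000 mV.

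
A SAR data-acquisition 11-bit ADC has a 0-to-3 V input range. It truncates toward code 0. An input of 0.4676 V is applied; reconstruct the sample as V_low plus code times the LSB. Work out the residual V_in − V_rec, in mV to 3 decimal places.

Step size: 3 V ÷ 2^11 = 1.465 mV.
(V_in − V_low)/LSB = (0.4676 − 0)/0.00146484 = 319.2149 → code 319 (floor).
Code 319 maps back to 0 + 319×0.00146484 V = 0.46728516 V.
Difference: 0.000314844 V → 0.315 mV.

0.315 mV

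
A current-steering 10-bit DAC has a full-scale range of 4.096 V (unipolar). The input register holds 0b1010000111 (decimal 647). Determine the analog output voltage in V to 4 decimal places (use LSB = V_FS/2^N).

2.5880 V

LSB = 4.096 V / 2^10 = 4.000 mV.
Code 0b1010000111 = 647 decimal.
V_out = 0 + 647 × 0.004 V = 2.588 V.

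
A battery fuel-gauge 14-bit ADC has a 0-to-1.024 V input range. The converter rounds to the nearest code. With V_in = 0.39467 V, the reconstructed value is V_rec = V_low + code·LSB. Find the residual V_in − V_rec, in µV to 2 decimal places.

Step size: 1.024 V ÷ 2^14 = 62.50 µV.
(0.39467 − 0)/6.25e-05 = 6314.7200; round gives code 6315.
Reconstructed: 0.3946875 V.
V_in − V_rec = -1.75e-05 V = -17.50 µV.

-17.50 µV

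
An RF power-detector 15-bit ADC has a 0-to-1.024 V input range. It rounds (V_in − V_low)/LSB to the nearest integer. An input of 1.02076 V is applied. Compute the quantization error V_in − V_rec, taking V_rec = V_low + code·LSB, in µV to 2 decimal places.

One LSB is 1.024 V / 32768 = 31.25 µV.
(V_in − V_low)/LSB = (1.02076 − 0)/3.125e-05 = 32664.3200 → code 32664 (round).
V_rec = 0 + 32664·3.125e-05 = 1.02075 V.
Difference: 1e-05 V → 10.00 µV.

10.00 µV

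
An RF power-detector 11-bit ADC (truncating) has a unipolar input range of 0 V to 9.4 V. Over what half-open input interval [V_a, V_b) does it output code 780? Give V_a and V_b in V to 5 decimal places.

[3.58008 V, 3.58467 V)

LSB = 9.4/2^11 = 4.590 mV.
V_a = V_low + 780·LSB = 3.58008 V; V_b = V_low + 781·LSB = 3.58467 V.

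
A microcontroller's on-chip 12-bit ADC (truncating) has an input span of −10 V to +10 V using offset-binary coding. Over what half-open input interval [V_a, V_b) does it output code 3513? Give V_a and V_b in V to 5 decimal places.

LSB = 20/2^12 = 4.883 mV.
V_a = V_low + 3513·LSB = 7.15332 V; V_b = V_low + 3514·LSB = 7.1582 V.

[7.15332 V, 7.15820 V)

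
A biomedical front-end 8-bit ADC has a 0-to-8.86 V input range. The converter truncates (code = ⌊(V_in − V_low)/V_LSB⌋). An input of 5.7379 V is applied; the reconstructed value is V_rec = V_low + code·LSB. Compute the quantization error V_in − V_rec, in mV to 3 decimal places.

Step size: 8.86 V ÷ 2^8 = 34.609 mV.
Scaled input = 165.7903 LSBs, so code = 165.
Code 165 maps back to 0 + 165×0.0346094 V = 5.7105469 V.
V_in − V_rec = 0.0273531 V = 27.353 mV.

27.353 mV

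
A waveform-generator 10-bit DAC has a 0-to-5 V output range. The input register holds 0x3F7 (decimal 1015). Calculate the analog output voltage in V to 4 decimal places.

4.9561 V

LSB = 5 V / 2^10 = 4.883 mV.
Code 0x3F7 = 1015 decimal.
V_out = 0 + 1015 × 0.00488281 V = 4.95605 V.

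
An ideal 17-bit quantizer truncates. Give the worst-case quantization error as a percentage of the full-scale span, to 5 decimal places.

0.00076 %

Truncating → worst-case error = 1 LSB = V_FS/2^17, so 100/131072 = 0.000762939 % of full scale.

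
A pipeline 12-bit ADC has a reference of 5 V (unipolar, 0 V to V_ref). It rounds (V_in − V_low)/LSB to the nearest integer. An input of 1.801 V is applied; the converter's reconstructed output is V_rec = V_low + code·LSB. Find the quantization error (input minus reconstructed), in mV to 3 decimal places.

One LSB is 5 V / 4096 = 1.221 mV.
(V_in − V_low)/LSB = (1.801 − 0)/0.0012207 = 1475.3792 → code 1475 (round).
Reconstructed: 1.8005371 V.
V_in − V_rec = 0.000462891 V = 0.463 mV.

0.463 mV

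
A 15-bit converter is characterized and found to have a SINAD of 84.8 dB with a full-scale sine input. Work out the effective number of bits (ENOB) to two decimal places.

ENOB = (SINAD − 1.76) / 6.02 = (84.8 − 1.76)/6.02 = 13.794.

13.79 bits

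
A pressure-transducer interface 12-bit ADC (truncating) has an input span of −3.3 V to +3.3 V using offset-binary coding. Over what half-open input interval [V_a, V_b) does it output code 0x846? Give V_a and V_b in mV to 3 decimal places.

[112.793 mV, 114.404 mV)

LSB = 6.6/2^12 = 1.611 mV.
Code 0x846 = 2118 decimal.
V_a = V_low + 2118·LSB = 0.112793 V; V_b = V_low + 2119·LSB = 0.114404 V.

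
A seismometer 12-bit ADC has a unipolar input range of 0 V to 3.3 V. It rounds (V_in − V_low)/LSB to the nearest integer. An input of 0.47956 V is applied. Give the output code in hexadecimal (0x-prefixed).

code 0x253 (decimal 595)

Full-scale span = 3.3 V; LSB = 3.3/2^12 = 0.806 mV.
Input sits at 595.236 steps above V_low.
round(595.236) = 595.
In hexadecimal (0x-prefixed): 0x253.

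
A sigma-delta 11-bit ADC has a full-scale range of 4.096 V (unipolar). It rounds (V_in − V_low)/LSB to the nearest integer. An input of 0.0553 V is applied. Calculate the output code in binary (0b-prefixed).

Full-scale span = 4.096 V; LSB = 4.096/2^11 = 2.000 mV.
(V_in − V_low)/LSB = (0.0553 − 0) / 0.002 = 27.650.
Round → code 28.
In binary (0b-prefixed): 0b11100.

code 0b11100 (decimal 28)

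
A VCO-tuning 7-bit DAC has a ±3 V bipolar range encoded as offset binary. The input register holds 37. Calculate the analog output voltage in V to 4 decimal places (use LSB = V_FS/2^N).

LSB = 6 V / 2^7 = 46.875 mV.
V_out = (−3) + 37 × 0.046875 V = -1.26562 V.

-1.2656 V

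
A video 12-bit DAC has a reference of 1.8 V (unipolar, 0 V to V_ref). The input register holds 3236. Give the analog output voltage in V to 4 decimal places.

1.4221 V

LSB = 1.8 V / 2^12 = 439.45 µV.
V_out = 0 + 3236 × 0.000439453 V = 1.42207 V.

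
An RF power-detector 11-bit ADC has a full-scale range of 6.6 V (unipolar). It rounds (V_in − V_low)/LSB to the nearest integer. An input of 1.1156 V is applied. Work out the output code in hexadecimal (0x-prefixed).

code 0x15A (decimal 346)

With 2048 levels over 6.6 V, one step is 3.223 mV.
(1.1156 − 0) / 0.00322266 = 346.174 LSBs.
So the output code is 346.
In hexadecimal (0x-prefixed): 0x15A.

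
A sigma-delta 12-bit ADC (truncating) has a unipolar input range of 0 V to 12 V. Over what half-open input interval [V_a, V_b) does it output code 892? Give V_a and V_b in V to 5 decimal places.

LSB = 12/2^12 = 2.930 mV.
V_a = V_low + 892·LSB = 2.61328 V; V_b = V_low + 893·LSB = 2.61621 V.

[2.61328 V, 2.61621 V)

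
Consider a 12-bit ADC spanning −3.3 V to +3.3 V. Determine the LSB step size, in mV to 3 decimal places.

Full-scale span = 6.6 V.
LSB = 6.6 / 2^12 = 6.6 / 4096 = 0.00161133 V = 1.611 mV.

1.611 mV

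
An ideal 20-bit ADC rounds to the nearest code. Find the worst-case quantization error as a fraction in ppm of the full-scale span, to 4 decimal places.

0.4768 ppm

Rounding → worst-case error = ½ LSB = V_FS/2^21, so 1e+06/2097152 = 0.476837 ppm of full scale.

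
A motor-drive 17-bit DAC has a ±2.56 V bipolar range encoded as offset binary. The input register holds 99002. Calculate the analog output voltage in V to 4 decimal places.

LSB = 5.12 V / 2^17 = 39.06 µV.
V_out = (−2.56) + 99002 × 3.90625e-05 V = 1.30727 V.

1.3073 V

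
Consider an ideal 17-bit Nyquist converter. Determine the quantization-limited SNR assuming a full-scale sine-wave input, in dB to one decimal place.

SNR ≈ 6.02·N + 1.76 dB = 6.02·17 + 1.76 = 104.10 dB.

104.1 dB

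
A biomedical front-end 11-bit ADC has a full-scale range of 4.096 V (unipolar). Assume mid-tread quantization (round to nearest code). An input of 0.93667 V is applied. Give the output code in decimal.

code 468

LSB = 4.096 V / 2048 = 2.000 mV.
(0.93667 − 0) / 0.002 = 468.335 LSBs.
round(468.335) = 468.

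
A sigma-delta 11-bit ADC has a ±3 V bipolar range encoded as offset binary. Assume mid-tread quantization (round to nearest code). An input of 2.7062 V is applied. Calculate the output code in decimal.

With 2048 levels over 6 V, one step is 2.930 mV.
(V_in − V_low)/LSB = (2.7062 − (−3)) / 0.00292969 = 1947.716.
round(1947.716) = 1948.

code 1948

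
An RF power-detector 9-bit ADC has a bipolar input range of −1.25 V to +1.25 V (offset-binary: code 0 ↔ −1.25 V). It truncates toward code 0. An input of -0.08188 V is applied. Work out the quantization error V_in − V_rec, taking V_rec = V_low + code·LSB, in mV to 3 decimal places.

1.128 mV

One LSB is 2.5 V / 512 = 4.883 mV.
(V_in − V_low)/LSB = (-0.08188 − (−1.25))/0.00488281 = 239.2310 → code 239 (floor).
Reconstructed: -0.083007812 V.
Difference: 0.00112781 V → 1.128 mV.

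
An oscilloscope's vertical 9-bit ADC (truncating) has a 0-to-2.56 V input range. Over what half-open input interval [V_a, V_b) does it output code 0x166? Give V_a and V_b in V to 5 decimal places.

LSB = 2.56/2^9 = 5.000 mV.
Code 0x166 = 358 decimal.
V_a = V_low + 358·LSB = 1.79 V; V_b = V_low + 359·LSB = 1.795 V.

[1.79000 V, 1.79500 V)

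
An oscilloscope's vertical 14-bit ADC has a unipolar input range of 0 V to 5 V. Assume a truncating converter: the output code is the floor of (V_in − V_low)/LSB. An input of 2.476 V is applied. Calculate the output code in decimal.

Full-scale span = 5 V; LSB = 5/2^14 = 305.18 µV.
(2.476 − 0) / 0.000305176 = 8113.357 LSBs.
So the output code is 8113.

code 8113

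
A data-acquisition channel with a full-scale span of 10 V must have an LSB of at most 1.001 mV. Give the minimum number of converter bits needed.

Number of steps required ≥ 10 V / 1.001 mV = 9990.01.
Need 2^N ≥ 9990.01; 2^13 = 8192, 2^14 = 16384.
Minimum N = 14.

14 bits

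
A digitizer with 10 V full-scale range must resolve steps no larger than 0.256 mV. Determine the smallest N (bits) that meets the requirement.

16 bits

Number of steps required ≥ 10 V / 0.256 mV = 39062.50.
Need 2^N ≥ 39062.50; 2^15 = 32768, 2^16 = 65536.
Minimum N = 16.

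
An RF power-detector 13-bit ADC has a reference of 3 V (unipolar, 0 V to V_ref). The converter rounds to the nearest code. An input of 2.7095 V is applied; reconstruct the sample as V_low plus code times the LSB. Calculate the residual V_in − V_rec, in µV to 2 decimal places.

Step size: 3 V ÷ 2^13 = 366.21 µV.
(2.7095 − 0)/0.000366211 = 7398.7413; round gives code 7399.
Code 7399 maps back to 0 + 7399×0.000366211 V = 2.7095947 V.
V_in − V_rec = -9.47266e-05 V = -94.73 µV.

-94.73 µV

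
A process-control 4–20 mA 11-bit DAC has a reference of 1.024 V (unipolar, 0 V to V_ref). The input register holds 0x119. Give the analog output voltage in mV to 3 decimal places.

140.500 mV

LSB = 1.024 V / 2^11 = 0.500 mV.
Code 0x119 = 281 decimal.
V_out = 0 + 281 × 0.0005 V = 0.1405 V.
= 140.500 mV.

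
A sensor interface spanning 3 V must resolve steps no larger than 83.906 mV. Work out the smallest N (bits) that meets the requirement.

Number of steps required ≥ 3 V / 83.906 mV = 35.75.
Need 2^N ≥ 35.75; 2^5 = 32, 2^6 = 64.
Minimum N = 6.

6 bits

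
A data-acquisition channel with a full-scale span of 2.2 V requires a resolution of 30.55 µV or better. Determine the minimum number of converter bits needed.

17 bits

Number of steps required ≥ 2.2 V / 30.55 µV = 72013.09.
Need 2^N ≥ 72013.09; 2^16 = 65536, 2^17 = 131072.
Minimum N = 17.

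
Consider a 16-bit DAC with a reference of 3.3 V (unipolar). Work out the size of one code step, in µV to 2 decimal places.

Full-scale span = 3.3 V.
LSB = 3.3 / 2^16 = 3.3 / 65536 = 5.0354e-05 V = 50.35 µV.

50.35 µV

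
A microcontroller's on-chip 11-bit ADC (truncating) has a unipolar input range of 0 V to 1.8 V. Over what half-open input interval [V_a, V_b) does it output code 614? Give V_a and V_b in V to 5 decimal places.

LSB = 1.8/2^11 = 0.879 mV.
V_a = V_low + 614·LSB = 0.539648 V; V_b = V_low + 615·LSB = 0.540527 V.

[0.53965 V, 0.54053 V)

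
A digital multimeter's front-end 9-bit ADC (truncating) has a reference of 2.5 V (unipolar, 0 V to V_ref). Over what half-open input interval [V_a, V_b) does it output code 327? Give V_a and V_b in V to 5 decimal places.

LSB = 2.5/2^9 = 4.883 mV.
V_a = V_low + 327·LSB = 1.59668 V; V_b = V_low + 328·LSB = 1.60156 V.

[1.59668 V, 1.60156 V)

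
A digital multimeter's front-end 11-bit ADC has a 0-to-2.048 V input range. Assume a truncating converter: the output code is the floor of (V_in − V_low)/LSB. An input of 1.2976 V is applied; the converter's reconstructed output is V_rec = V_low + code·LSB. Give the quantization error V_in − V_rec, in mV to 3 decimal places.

LSB = 2.048/2^11 = 1.000 mV.
(1.2976 − 0)/0.001 = 1297.6000; ⌊·⌋ gives code 1297.
Code 1297 maps back to 0 + 1297×0.001 V = 1.297 V.
Error = 1.2976 − 1.297 = 0.0006 V = 0.600 mV.

0.600 mV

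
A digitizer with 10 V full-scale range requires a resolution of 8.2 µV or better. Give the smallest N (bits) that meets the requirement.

Number of steps required ≥ 10 V / 8.2 µV = 1219512.20.
Need 2^N ≥ 1219512.20; 2^20 = 1048576, 2^21 = 2097152.
Minimum N = 21.

21 bits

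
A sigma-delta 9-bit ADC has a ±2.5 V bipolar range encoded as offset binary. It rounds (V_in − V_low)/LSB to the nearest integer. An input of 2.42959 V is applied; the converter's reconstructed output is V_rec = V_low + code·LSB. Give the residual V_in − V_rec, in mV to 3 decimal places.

Step size: 5 V ÷ 2^9 = 9.766 mV.
(V_in − V_low)/LSB = (2.42959 − (−2.5))/0.00976562 = 504.7900 → code 505 (round).
Reconstructed: 2.4316406 V.
Difference: -0.00205062 V → -2.051 mV.

-2.051 mV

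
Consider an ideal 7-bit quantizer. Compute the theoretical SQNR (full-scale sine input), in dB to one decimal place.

SNR ≈ 6.02·N + 1.76 dB = 6.02·7 + 1.76 = 43.90 dB.

43.9 dB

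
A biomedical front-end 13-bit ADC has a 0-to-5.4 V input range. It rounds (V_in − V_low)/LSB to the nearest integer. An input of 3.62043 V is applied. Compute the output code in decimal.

LSB = 5.4 V / 8192 = 0.659 mV.
(V_in − V_low)/LSB = (3.62043 − 0) / 0.00065918 = 5492.326.
round(5492.326) = 5492.

code 5492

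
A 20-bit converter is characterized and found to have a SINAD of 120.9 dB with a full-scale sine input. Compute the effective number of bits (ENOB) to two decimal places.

19.79 bits

ENOB = (SINAD − 1.76) / 6.02 = (120.9 − 1.76)/6.02 = 19.791.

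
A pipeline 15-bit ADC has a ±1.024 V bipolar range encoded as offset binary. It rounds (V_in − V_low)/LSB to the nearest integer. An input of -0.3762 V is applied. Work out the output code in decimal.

code 10365

Full-scale span = 2.048 V; LSB = 2.048/2^15 = 62.50 µV.
(-0.3762 − (−1.024)) / 6.25e-05 = 10364.800 LSBs.
round(10364.800) = 10365.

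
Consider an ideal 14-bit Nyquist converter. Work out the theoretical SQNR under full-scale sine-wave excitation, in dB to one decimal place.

86.0 dB

SNR ≈ 6.02·N + 1.76 dB = 6.02·14 + 1.76 = 86.04 dB.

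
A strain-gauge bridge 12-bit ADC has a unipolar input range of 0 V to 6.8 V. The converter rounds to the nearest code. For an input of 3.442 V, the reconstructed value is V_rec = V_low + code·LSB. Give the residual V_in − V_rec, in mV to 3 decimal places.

0.496 mV

Step size: 6.8 V ÷ 2^12 = 1.660 mV.
(3.442 − 0)/0.00166016 = 2073.2988; round gives code 2073.
V_rec = 0 + 2073·0.00166016 = 3.4415039 V.
Error = 3.442 − 3.4415039 = 0.000496094 V = 0.496 mV.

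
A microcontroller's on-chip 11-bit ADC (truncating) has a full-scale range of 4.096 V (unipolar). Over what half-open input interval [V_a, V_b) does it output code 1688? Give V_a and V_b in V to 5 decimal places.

[3.37600 V, 3.37800 V)

LSB = 4.096/2^11 = 2.000 mV.
V_a = V_low + 1688·LSB = 3.376 V; V_b = V_low + 1689·LSB = 3.378 V.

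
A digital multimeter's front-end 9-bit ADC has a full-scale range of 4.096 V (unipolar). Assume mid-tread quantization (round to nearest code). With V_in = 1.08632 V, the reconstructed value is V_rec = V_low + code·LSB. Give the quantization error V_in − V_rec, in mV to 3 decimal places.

LSB = 4.096/2^9 = 8.000 mV.
(V_in − V_low)/LSB = (1.08632 − 0)/0.008 = 135.7900 → code 136 (round).
V_rec = 0 + 136·0.008 = 1.088 V.
Error = 1.08632 − 1.088 = -0.00168 V = -1.680 mV.

-1.680 mV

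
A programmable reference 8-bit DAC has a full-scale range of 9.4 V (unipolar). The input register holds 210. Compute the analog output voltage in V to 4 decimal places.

LSB = 9.4 V / 2^8 = 36.719 mV.
V_out = 0 + 210 × 0.0367188 V = 7.71094 V.

7.7109 V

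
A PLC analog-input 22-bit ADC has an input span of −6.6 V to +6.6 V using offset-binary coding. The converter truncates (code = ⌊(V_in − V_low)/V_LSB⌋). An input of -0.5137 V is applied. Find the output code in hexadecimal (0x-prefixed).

LSB = 13.2 V / 4194304 = 3.15 µV.
(-0.5137 − (−6.6)) / 3.14713e-06 = 1933923.669 LSBs.
⌊·⌋(1933923.669) = 1933923.
In hexadecimal (0x-prefixed): 0x1D8263.

code 0x1D8263 (decimal 1933923)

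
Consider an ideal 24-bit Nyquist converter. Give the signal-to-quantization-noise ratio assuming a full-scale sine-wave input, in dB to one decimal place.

146.2 dB

SNR ≈ 6.02·N + 1.76 dB = 6.02·24 + 1.76 = 146.24 dB.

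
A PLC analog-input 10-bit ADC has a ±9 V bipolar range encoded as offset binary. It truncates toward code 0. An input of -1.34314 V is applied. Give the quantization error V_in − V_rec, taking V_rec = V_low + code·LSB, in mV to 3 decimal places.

10.376 mV

One LSB is 18 V / 1024 = 17.578 mV.
(-1.34314 − (−9))/0.0175781 = 435.5903; ⌊·⌋ gives code 435.
Reconstructed: -1.3535156 V.
Difference: 0.0103756 V → 10.376 mV.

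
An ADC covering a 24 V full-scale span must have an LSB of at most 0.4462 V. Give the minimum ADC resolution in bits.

6 bits

Number of steps required ≥ 24 V / 0.4462 V = 53.79.
Need 2^N ≥ 53.79; 2^5 = 32, 2^6 = 64.
Minimum N = 6.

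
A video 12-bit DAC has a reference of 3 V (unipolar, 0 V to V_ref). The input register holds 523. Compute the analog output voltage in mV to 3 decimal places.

383.057 mV

LSB = 3 V / 2^12 = 0.732 mV.
V_out = 0 + 523 × 0.000732422 V = 0.383057 V.
= 383.057 mV.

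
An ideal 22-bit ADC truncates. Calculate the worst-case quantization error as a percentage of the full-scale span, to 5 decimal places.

0.00002 %

Truncating → worst-case error = 1 LSB = V_FS/2^22, so 100/4194304 = 2.38419e-05 % of full scale.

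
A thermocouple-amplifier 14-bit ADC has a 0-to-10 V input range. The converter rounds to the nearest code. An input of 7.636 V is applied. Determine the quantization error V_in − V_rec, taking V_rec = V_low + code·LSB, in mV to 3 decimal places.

-0.108 mV

Step size: 10 V ÷ 2^14 = 0.610 mV.
Scaled input = 12510.8224 LSBs, so code = 12511.
V_rec = 0 + 12511·0.000610352 = 7.6361084 V.
Difference: -0.000108398 V → -0.108 mV.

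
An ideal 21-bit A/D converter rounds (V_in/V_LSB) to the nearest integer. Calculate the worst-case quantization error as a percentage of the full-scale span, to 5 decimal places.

0.00002 %

Rounding → worst-case error = ½ LSB = V_FS/2^22, so 100/4194304 = 2.38419e-05 % of full scale.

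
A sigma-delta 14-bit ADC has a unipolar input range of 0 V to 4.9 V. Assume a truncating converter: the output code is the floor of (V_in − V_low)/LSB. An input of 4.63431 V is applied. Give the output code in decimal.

With 16384 levels over 4.9 V, one step is 299.07 µV.
(4.63431 − 0) / 0.000299072 = 15495.619 LSBs.
⌊·⌋(15495.619) = 15495.

code 15495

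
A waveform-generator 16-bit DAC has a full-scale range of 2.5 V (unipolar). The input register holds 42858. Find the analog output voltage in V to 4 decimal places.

LSB = 2.5 V / 2^16 = 38.15 µV.
V_out = 0 + 42858 × 3.8147e-05 V = 1.6349 V.

1.6349 V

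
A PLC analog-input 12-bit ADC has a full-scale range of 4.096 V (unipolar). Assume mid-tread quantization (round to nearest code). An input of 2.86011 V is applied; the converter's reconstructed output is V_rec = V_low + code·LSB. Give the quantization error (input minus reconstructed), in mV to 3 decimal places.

Step size: 4.096 V ÷ 2^12 = 1.000 mV.
Scaled input = 2860.1100 LSBs, so code = 2860.
V_rec = 0 + 2860·0.001 = 2.86 V.
Error = 2.86011 − 2.86 = 0.00011 V = 0.110 mV.

0.110 mV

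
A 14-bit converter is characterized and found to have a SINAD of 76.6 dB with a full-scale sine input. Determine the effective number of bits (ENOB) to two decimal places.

12.43 bits

ENOB = (SINAD − 1.76) / 6.02 = (76.6 − 1.76)/6.02 = 12.432.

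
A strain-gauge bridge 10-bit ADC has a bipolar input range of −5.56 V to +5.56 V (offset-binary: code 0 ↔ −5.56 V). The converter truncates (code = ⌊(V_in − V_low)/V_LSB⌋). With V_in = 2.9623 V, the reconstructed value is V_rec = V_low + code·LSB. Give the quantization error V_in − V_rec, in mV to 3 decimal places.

8.550 mV

One LSB is 11.12 V / 1024 = 10.859 mV.
(V_in − V_low)/LSB = (2.9623 − (−5.56))/0.0108594 = 784.7873 → code 784 (floor).
Code 784 maps back to (−5.56) + 784×0.0108594 V = 2.95375 V.
Difference: 0.00855 V → 8.550 mV.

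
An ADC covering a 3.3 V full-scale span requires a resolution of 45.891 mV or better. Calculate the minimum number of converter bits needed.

Number of steps required ≥ 3.3 V / 45.891 mV = 71.91.
Need 2^N ≥ 71.91; 2^6 = 64, 2^7 = 128.
Minimum N = 7.

7 bits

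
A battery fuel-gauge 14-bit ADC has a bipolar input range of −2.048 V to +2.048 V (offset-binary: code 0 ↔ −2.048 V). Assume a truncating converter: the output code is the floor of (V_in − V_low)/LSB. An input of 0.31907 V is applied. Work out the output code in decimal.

With 16384 levels over 4.096 V, one step is 250.00 µV.
Input sits at 9468.280 steps above V_low.
So the output code is 9468.

code 9468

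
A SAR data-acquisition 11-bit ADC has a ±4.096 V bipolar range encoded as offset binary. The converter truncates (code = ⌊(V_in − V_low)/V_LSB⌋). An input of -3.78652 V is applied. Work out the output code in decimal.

LSB = 8.192 V / 2048 = 4.000 mV.
(-3.78652 − (−4.096)) / 0.004 = 77.370 LSBs.
⌊·⌋(77.370) = 77.

code 77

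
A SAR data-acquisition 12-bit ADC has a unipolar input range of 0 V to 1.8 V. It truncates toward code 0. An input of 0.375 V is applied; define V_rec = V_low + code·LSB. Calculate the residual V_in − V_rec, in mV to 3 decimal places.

0.146 mV

LSB = 1.8/2^12 = 439.45 µV.
(0.375 − 0)/0.000439453 = 853.3333; ⌊·⌋ gives code 853.
V_rec = 0 + 853·0.000439453 = 0.37485352 V.
V_in − V_rec = 0.000146484 V = 0.146 mV.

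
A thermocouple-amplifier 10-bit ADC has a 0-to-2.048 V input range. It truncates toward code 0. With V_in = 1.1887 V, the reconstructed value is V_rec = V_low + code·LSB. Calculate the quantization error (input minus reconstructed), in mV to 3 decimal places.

Step size: 2.048 V ÷ 2^10 = 2.000 mV.
Scaled input = 594.3500 LSBs, so code = 594.
V_rec = 0 + 594·0.002 = 1.188 V.
V_in − V_rec = 0.0007 V = 0.700 mV.

0.700 mV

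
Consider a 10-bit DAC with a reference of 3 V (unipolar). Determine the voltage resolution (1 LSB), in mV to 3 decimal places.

2.930 mV

Full-scale span = 3 V.
LSB = 3 / 2^10 = 3 / 1024 = 0.00292969 V = 2.930 mV.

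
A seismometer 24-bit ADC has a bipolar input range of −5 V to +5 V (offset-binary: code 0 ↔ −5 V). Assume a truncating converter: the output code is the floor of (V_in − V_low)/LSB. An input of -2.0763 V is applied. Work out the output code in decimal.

code 4905154

Full-scale span = 10 V; LSB = 10/2^24 = 0.60 µV.
(-2.0763 − (−5)) / 5.96046e-07 = 4905154.642 LSBs.
Floor → code 4905154.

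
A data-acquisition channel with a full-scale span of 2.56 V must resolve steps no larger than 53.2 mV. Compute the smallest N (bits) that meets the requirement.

6 bits

Number of steps required ≥ 2.56 V / 53.2 mV = 48.12.
Need 2^N ≥ 48.12; 2^5 = 32, 2^6 = 64.
Minimum N = 6.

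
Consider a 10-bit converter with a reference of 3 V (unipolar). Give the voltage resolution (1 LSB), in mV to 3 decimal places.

Full-scale span = 3 V.
LSB = 3 / 2^10 = 3 / 1024 = 0.00292969 V = 2.930 mV.

2.930 mV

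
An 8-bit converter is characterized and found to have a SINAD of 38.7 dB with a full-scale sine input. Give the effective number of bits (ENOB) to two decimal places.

6.14 bits

ENOB = (SINAD − 1.76) / 6.02 = (38.7 − 1.76)/6.02 = 6.136.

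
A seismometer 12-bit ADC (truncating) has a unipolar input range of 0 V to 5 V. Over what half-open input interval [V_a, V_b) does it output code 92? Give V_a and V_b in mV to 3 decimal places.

[112.305 mV, 113.525 mV)

LSB = 5/2^12 = 1.221 mV.
V_a = V_low + 92·LSB = 0.112305 V; V_b = V_low + 93·LSB = 0.113525 V.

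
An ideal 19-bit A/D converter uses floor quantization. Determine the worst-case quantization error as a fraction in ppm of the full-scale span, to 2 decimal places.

1.91 ppm

Truncating → worst-case error = 1 LSB = V_FS/2^19, so 1e+06/524288 = 1.90735 ppm of full scale.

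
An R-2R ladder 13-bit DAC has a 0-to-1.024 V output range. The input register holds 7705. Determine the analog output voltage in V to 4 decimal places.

0.9631 V

LSB = 1.024 V / 2^13 = 125.00 µV.
V_out = 0 + 7705 × 0.000125 V = 0.963125 V.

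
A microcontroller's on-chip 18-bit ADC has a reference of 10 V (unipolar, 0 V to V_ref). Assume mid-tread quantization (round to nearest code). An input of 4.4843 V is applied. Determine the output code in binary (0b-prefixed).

code 0b11100101100110001 (decimal 117553)

LSB = 10 V / 262144 = 38.15 µV.
(V_in − V_low)/LSB = (4.4843 − 0) / 3.8147e-05 = 117553.234.
Round → code 117553.
In binary (0b-prefixed): 0b11100101100110001.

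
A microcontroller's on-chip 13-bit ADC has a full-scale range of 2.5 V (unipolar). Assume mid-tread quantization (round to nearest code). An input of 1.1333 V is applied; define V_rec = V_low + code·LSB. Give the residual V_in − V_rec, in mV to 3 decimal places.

-0.123 mV

LSB = 2.5/2^13 = 305.18 µV.
(V_in − V_low)/LSB = (1.1333 − 0)/0.000305176 = 3713.5974 → code 3714 (round).
Code 3714 maps back to 0 + 3714×0.000305176 V = 1.1334229 V.
V_in − V_rec = -0.000122852 V = -0.123 mV.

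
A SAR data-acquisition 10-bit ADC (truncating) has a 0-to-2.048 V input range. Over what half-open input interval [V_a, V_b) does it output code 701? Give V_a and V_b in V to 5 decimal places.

[1.40200 V, 1.40400 V)

LSB = 2.048/2^10 = 2.000 mV.
V_a = V_low + 701·LSB = 1.402 V; V_b = V_low + 702·LSB = 1.404 V.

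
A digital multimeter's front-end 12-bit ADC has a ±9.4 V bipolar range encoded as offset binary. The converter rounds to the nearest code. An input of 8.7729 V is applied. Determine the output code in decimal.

code 3959

With 4096 levels over 18.8 V, one step is 4.590 mV.
(V_in − V_low)/LSB = (8.7729 − (−9.4)) / 0.00458984 = 3959.372.
Round → code 3959.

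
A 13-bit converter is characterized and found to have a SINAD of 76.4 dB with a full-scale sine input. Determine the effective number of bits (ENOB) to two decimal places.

12.40 bits

ENOB = (SINAD − 1.76) / 6.02 = (76.4 − 1.76)/6.02 = 12.399.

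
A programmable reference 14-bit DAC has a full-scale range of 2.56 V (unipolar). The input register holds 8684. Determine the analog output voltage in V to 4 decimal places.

1.3569 V

LSB = 2.56 V / 2^14 = 156.25 µV.
V_out = 0 + 8684 × 0.00015625 V = 1.35688 V.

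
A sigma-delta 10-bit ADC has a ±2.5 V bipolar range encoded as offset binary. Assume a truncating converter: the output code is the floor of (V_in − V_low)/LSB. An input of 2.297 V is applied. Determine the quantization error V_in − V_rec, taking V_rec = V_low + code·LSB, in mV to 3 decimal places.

One LSB is 5 V / 1024 = 4.883 mV.
(V_in − V_low)/LSB = (2.297 − (−2.5))/0.00488281 = 982.4256 → code 982 (floor).
Reconstructed: 2.2949219 V.
V_in − V_rec = 0.00207813 V = 2.078 mV.

2.078 mV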